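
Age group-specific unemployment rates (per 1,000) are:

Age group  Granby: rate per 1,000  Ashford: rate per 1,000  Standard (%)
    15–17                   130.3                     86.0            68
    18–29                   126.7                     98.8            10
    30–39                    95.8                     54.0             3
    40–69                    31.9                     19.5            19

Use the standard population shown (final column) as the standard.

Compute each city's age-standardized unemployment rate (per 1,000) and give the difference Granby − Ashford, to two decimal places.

36.52

Standard weights: 0.68, 0.10, 0.03, 0.19.
Granby: 0.6800×130.3 + 0.1000×126.7 + 0.0300×95.8 + 0.1900×31.9 = 110.2090 per 1,000.
Ashford: 0.6800×86.0 + 0.1000×98.8 + 0.0300×54.0 + 0.1900×19.5 = 73.6850 per 1,000.
Difference = 110.2090 − 73.6850 = 36.5240.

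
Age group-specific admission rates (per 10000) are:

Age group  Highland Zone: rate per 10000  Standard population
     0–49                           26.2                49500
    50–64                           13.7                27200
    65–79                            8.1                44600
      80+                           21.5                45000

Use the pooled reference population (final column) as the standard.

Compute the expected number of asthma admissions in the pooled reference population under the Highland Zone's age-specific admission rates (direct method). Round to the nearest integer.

Expected asthma admissions = Σ (standard pop × age-specific rate ÷ 10000)
= 49500×26.2/10000 + 27200×13.7/10000 + 44600×8.1/10000 + 45000×21.5/10000
= 129.69 + 37.26 + 36.13 + 96.75 = 299.83.

300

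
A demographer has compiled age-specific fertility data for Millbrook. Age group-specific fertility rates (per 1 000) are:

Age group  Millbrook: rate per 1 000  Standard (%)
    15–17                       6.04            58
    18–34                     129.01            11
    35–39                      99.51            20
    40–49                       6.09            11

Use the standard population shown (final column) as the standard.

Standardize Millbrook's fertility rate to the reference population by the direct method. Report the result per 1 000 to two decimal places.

38.27

Standard weights: 0.58, 0.11, 0.20, 0.11.
Standardized rate: 0.5800×6.04 + 0.1100×129.01 + 0.2000×99.51 + 0.1100×6.09 = 38.2662 per 1 000.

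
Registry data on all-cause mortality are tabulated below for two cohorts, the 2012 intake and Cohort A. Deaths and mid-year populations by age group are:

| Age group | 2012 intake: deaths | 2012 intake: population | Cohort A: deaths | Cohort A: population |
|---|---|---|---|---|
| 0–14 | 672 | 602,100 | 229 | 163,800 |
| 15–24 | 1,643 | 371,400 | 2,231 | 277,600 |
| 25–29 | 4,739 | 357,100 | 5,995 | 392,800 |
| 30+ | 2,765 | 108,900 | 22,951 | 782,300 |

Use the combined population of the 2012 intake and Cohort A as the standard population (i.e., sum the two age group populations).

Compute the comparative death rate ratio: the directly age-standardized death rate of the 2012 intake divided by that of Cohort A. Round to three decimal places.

0.827

Age-specific rates per 100,000 for the 2012 intake: 111.61, 442.38, 1327.08, 2539.03.
For Cohort A: 139.80, 803.67, 1526.22, 2933.78.
Combined standard total = 3,056,000; weights = 0.2506, 0.2124, 0.2454, 0.2916.
The 2012 intake: 0.2506×111.61 + 0.2124×442.38 + 0.2454×1327.08 + 0.2916×2539.03 = 1188.0051 per 100,000.
Cohort A: 0.2506×139.80 + 0.2124×803.67 + 0.2454×1526.22 + 0.2916×2933.78 = 1435.7867 per 100,000.
Ratio = 1188.0051 ÷ 1435.7867 = 0.82742.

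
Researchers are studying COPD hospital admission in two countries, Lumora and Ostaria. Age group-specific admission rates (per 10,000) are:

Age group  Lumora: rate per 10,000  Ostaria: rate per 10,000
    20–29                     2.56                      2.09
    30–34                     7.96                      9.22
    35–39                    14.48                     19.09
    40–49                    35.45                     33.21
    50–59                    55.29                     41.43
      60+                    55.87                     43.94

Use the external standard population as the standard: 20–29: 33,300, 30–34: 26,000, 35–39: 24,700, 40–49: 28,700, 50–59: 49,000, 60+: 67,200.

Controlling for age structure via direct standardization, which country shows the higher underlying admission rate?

Lumora

Standard total = 228,900; weights = 0.1455, 0.1136, 0.1079, 0.1254, 0.2141, 0.2936.
Lumora: 0.1455×2.56 + 0.1136×7.96 + 0.1079×14.48 + 0.1254×35.45 + 0.2141×55.29 + 0.2936×55.87 = 35.5219 per 10,000.
Ostaria: 0.1455×2.09 + 0.1136×9.22 + 0.1079×19.09 + 0.1254×33.21 + 0.2141×41.43 + 0.2936×43.94 = 29.3438 per 10,000.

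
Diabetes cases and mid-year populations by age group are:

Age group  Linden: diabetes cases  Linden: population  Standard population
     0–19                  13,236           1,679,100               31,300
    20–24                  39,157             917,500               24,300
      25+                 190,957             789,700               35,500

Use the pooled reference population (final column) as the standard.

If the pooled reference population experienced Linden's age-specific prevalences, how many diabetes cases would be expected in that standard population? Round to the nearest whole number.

Age-specific rates per 1,000 for Linden: 7.883, 42.678, 241.810.
Expected diabetes cases = Σ (standard pop × age-specific rate ÷ 1,000)
= 31,300×7.883/1,000 + 24,300×42.678/1,000 + 35,500×241.810/1,000
= 246.73 + 1037.07 + 8584.24 = 9868.04.

9868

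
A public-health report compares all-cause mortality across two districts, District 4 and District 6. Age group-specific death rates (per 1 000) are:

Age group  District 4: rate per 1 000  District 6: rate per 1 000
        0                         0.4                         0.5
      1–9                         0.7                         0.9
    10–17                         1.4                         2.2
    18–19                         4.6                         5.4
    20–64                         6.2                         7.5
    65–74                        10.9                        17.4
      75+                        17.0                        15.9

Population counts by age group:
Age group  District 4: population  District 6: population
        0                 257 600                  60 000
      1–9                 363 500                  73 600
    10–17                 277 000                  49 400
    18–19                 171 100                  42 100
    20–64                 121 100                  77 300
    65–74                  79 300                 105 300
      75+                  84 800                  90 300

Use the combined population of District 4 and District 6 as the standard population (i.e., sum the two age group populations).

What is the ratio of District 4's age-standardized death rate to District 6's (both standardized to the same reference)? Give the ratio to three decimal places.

0.817

Combined standard total = 1 852 400; weights = 0.1715, 0.2360, 0.1762, 0.1151, 0.1071, 0.0997, 0.0945.
District 4: 0.1715×0.4 + 0.2360×0.7 + 0.1762×1.4 + 0.1151×4.6 + 0.1071×6.2 + 0.0997×10.9 + 0.0945×17.0 = 4.3671 per 1 000.
District 6: 0.1715×0.5 + 0.2360×0.9 + 0.1762×2.2 + 0.1151×5.4 + 0.1071×7.5 + 0.0997×17.4 + 0.0945×15.9 = 5.3475 per 1 000.
Ratio = 4.3671 ÷ 5.3475 = 0.81666.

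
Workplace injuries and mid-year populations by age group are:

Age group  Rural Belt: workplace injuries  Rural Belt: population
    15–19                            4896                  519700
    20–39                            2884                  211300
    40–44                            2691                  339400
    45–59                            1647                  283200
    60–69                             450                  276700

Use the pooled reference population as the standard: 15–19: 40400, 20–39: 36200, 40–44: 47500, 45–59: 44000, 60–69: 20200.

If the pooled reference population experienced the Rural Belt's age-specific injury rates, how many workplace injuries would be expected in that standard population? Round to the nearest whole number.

1540

Age-specific rates per 10000 for the Rural Belt: 94.21, 136.49, 79.29, 58.16, 16.26.
Expected workplace injuries = Σ (standard pop × age-specific rate ÷ 10000)
= 40400×94.21/10000 + 36200×136.49/10000 + 47500×79.29/10000 + 44000×58.16/10000 + 20200×16.26/10000
= 380.60 + 494.09 + 376.61 + 255.89 + 32.85 = 1540.04.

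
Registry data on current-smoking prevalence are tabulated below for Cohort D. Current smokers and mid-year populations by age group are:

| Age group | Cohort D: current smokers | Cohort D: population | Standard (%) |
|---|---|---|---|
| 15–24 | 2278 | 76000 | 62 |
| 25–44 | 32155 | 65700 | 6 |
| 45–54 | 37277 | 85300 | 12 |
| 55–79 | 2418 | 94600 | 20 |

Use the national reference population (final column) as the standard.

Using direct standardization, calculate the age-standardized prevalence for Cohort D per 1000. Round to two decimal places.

105.50

Age-specific rates per 1000 for Cohort D: 29.974, 489.422, 437.011, 25.560.
Standard weights: 0.62, 0.06, 0.12, 0.20.
Standardized rate: 0.6200×29.974 + 0.0600×489.422 + 0.1200×437.011 + 0.2000×25.560 = 105.5023 per 1000.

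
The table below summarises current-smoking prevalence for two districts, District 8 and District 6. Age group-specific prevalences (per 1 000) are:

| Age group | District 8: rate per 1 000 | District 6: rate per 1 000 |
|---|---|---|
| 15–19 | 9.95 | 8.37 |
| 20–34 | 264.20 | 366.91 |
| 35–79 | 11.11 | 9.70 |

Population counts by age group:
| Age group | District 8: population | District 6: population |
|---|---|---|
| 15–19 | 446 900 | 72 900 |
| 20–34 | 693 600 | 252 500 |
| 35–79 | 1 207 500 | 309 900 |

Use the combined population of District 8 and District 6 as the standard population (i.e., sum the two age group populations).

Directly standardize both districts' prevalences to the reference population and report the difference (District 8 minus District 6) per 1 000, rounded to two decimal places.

Combined standard total = 2 983 300; weights = 0.1742, 0.3171, 0.5086.
District 8: 0.1742×9.95 + 0.3171×264.20 + 0.5086×11.11 = 91.1708 per 1 000.
District 6: 0.1742×8.37 + 0.3171×366.91 + 0.5086×9.70 = 122.7510 per 1 000.
Difference = 91.1708 − 122.7510 = -31.5802.

-31.58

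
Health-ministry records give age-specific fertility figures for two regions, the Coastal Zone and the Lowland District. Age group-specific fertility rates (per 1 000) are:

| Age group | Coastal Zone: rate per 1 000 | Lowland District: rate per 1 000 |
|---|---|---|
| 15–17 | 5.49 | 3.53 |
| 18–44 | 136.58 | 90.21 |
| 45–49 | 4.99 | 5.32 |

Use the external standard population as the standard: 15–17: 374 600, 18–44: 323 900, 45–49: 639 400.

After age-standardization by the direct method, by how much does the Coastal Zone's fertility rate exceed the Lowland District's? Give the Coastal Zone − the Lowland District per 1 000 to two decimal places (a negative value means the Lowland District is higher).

Standard total = 1 337 900; weights = 0.2800, 0.2421, 0.4779.
The Coastal Zone: 0.2800×5.49 + 0.2421×136.58 + 0.4779×4.99 = 36.9874 per 1 000.
The Lowland District: 0.2800×3.53 + 0.2421×90.21 + 0.4779×5.32 = 25.3703 per 1 000.
Difference = 36.9874 − 25.3703 = 11.6171.

11.62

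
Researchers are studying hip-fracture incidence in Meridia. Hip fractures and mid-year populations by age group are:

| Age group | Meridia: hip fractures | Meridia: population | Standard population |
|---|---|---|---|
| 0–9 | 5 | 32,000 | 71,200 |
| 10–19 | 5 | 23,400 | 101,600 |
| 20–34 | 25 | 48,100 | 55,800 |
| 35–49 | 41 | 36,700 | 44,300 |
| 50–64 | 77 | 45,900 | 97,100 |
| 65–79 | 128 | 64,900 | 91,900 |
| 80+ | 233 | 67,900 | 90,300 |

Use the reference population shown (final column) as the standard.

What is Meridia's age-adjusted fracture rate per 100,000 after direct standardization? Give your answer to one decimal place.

138.6

Age-specific rates per 100,000 for Meridia: 15.62, 21.37, 51.98, 111.72, 167.76, 197.23, 343.15.
Standard total = 552,200; weights = 0.1289, 0.1840, 0.1011, 0.0802, 0.1758, 0.1664, 0.1635.
Standardized rate: 0.1289×15.62 + 0.1840×21.37 + 0.1011×51.98 + 0.0802×111.72 + 0.1758×167.76 + 0.1664×197.23 + 0.1635×343.15 = 138.5975 per 100,000.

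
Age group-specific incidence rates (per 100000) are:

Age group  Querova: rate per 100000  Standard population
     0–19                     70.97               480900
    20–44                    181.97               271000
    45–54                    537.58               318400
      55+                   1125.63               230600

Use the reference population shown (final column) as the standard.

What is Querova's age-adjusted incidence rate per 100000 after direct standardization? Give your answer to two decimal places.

Standard total = 1300900; weights = 0.3697, 0.2083, 0.2448, 0.1773.
Standardized rate: 0.3697×70.97 + 0.2083×181.97 + 0.2448×537.58 + 0.1773×1125.63 = 395.2487 per 100000.

395.25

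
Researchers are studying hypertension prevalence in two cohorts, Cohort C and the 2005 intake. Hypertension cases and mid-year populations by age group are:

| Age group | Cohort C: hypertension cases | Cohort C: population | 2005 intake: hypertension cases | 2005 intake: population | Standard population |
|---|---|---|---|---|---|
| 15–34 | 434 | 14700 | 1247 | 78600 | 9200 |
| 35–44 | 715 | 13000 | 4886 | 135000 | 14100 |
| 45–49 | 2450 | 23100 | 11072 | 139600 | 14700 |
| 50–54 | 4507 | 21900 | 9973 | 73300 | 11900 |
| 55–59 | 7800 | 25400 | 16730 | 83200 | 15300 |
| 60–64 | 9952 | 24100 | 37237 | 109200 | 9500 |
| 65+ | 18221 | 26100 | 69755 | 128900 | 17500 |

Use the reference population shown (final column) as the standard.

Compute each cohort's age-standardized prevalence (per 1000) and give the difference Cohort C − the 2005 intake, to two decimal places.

Age-specific rates per 1000 for Cohort C: 29.524, 55.000, 106.061, 205.799, 307.087, 412.946, 698.123.
For the 2005 intake: 15.865, 36.193, 79.312, 136.057, 201.082, 340.998, 541.156.
Standard total = 92200; weights = 0.0998, 0.1529, 0.1594, 0.1291, 0.1659, 0.1030, 0.1898.
Cohort C: 0.0998×29.524 + 0.1529×55.000 + 0.1594×106.061 + 0.1291×205.799 + 0.1659×307.087 + 0.1030×412.946 + 0.1898×698.123 = 280.8436 per 1000.
The 2005 intake: 0.0998×15.865 + 0.1529×36.193 + 0.1594×79.312 + 0.1291×136.057 + 0.1659×201.082 + 0.1030×340.998 + 0.1898×541.156 = 208.5413 per 1000.
Difference = 280.8436 − 208.5413 = 72.3023.

72.30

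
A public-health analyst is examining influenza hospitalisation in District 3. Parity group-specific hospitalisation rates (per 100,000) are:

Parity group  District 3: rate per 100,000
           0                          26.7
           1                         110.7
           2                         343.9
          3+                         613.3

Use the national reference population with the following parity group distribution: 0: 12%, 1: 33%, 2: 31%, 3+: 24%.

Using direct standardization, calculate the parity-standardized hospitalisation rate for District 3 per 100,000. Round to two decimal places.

Standard weights: 0.12, 0.33, 0.31, 0.24.
Standardized rate: 0.1200×26.7 + 0.3300×110.7 + 0.3100×343.9 + 0.2400×613.3 = 293.5360 per 100,000.

293.54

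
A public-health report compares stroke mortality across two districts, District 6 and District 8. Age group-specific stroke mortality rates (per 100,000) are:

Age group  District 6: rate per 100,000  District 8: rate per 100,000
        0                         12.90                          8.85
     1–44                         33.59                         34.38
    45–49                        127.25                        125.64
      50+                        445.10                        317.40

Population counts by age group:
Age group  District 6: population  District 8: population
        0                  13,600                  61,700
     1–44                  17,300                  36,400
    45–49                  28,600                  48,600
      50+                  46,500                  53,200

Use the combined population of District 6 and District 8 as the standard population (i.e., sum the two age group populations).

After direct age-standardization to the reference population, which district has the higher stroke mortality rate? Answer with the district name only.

District 6

Combined standard total = 305,900; weights = 0.2462, 0.1755, 0.2524, 0.3259.
District 6: 0.2462×12.90 + 0.1755×33.59 + 0.2524×127.25 + 0.3259×445.10 = 186.2547 per 100,000.
District 8: 0.2462×8.85 + 0.1755×34.38 + 0.2524×125.64 + 0.3259×317.40 = 143.3697 per 100,000.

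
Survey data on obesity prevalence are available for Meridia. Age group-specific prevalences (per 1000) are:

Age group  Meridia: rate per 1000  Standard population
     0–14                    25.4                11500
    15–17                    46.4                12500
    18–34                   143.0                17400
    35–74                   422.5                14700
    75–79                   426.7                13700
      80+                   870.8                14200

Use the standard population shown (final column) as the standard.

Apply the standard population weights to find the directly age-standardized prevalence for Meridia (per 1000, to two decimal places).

330.74

Standard total = 84000; weights = 0.1369, 0.1488, 0.2071, 0.1750, 0.1631, 0.1690.
Standardized rate: 0.1369×25.4 + 0.1488×46.4 + 0.2071×143.0 + 0.1750×422.5 + 0.1631×426.7 + 0.1690×870.8 = 330.7405 per 1000.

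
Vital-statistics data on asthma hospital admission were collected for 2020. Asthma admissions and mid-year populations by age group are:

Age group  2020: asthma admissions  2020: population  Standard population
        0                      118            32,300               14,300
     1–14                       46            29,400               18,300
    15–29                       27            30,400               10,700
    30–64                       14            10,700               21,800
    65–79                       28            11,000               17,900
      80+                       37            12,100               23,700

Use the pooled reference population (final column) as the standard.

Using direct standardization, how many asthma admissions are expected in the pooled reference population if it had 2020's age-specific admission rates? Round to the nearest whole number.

Age-specific rates per 10,000 for 2020: 36.53, 15.65, 8.88, 13.08, 25.45, 30.58.
Expected asthma admissions = Σ (standard pop × age-specific rate ÷ 10,000)
= 14,300×36.53/10,000 + 18,300×15.65/10,000 + 10,700×8.88/10,000 + 21,800×13.08/10,000 + 17,900×25.45/10,000 + 23,700×30.58/10,000
= 52.24 + 28.63 + 9.50 + 28.52 + 45.56 + 72.47 = 236.94.

237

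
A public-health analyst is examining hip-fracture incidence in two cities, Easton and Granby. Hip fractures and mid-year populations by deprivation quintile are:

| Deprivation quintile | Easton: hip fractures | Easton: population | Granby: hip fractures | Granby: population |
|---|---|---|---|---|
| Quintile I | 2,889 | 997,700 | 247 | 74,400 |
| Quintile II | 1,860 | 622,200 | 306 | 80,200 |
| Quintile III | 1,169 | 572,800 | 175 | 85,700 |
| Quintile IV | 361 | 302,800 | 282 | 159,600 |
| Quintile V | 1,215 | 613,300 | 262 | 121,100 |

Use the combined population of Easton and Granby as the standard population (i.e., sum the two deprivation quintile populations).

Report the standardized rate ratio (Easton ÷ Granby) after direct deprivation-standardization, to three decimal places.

0.856

Deprivation-specific rates per 100,000 for Easton: 289.57, 298.94, 204.09, 119.22, 198.11.
For Granby: 331.99, 381.55, 204.20, 176.69, 216.35.
Combined standard total = 3,629,800; weights = 0.2954, 0.1935, 0.1814, 0.1274, 0.2023.
Easton: 0.2954×289.57 + 0.1935×298.94 + 0.1814×204.09 + 0.1274×119.22 + 0.2023×198.11 = 235.6679 per 100,000.
Granby: 0.2954×331.99 + 0.1935×381.55 + 0.1814×204.20 + 0.1274×176.69 + 0.2023×216.35 = 275.2162 per 100,000.
Ratio = 235.6679 ÷ 275.2162 = 0.85630.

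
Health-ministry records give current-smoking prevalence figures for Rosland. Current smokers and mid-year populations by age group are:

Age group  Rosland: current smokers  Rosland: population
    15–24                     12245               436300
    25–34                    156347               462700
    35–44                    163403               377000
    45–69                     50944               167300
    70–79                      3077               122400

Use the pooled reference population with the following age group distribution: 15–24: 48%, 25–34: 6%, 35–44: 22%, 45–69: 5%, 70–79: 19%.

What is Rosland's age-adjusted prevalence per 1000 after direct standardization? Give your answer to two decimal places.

Age-specific rates per 1000 for Rosland: 28.066, 337.901, 433.430, 304.507, 25.139.
Standard weights: 0.48, 0.06, 0.22, 0.05, 0.19.
Standardized rate: 0.4800×28.066 + 0.0600×337.901 + 0.2200×433.430 + 0.0500×304.507 + 0.1900×25.139 = 149.1018 per 1000.

149.10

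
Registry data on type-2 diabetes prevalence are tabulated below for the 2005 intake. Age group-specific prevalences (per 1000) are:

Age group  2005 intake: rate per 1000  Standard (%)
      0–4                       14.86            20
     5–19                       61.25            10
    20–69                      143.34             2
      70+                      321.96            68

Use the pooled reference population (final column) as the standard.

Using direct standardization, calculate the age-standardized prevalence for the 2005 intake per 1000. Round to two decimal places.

230.90

Standard weights: 0.20, 0.10, 0.02, 0.68.
Standardized rate: 0.2000×14.86 + 0.1000×61.25 + 0.0200×143.34 + 0.6800×321.96 = 230.8966 per 1000.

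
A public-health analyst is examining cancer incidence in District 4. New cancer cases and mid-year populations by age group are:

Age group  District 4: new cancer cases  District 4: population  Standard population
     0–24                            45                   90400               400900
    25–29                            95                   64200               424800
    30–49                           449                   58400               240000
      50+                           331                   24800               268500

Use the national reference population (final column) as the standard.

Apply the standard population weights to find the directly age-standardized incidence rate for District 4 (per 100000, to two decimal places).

Age-specific rates per 100000 for District 4: 49.78, 147.98, 768.84, 1334.68.
Standard total = 1334200; weights = 0.3005, 0.3184, 0.1799, 0.2012.
Standardized rate: 0.3005×49.78 + 0.3184×147.98 + 0.1799×768.84 + 0.2012×1334.68 = 468.9683 per 100000.

468.97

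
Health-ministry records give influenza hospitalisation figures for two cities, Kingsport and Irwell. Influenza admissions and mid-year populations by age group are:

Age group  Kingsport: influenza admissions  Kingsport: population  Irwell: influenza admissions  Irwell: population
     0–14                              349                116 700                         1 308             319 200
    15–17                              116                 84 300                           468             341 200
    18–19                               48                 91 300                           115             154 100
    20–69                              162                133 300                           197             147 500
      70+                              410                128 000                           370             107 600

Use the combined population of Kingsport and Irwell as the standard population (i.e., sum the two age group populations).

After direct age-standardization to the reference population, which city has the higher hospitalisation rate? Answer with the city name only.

Irwell

Age-specific rates per 100 000 for Kingsport: 299.06, 137.60, 52.57, 121.53, 320.31.
For Irwell: 409.77, 137.16, 74.63, 133.56, 343.87.
Combined standard total = 1 623 200; weights = 0.2685, 0.2621, 0.1512, 0.1730, 0.1451.
Kingsport: 0.2685×299.06 + 0.2621×137.60 + 0.1512×52.57 + 0.1730×121.53 + 0.1451×320.31 = 191.8448 per 100 000.
Irwell: 0.2685×409.77 + 0.2621×137.16 + 0.1512×74.63 + 0.1730×133.56 + 0.1451×343.87 = 230.2953 per 100 000.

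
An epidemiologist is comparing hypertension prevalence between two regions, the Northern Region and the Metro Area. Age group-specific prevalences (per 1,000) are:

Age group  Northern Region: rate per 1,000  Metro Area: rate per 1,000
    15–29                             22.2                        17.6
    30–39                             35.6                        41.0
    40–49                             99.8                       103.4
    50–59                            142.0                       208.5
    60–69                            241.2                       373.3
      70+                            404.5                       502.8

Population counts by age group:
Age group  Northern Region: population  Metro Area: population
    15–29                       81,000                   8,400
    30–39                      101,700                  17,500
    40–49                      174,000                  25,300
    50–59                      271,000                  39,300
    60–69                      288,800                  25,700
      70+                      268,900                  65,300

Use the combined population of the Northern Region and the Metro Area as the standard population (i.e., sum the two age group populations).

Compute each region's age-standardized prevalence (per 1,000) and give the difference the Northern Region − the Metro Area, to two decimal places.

-70.22

Combined standard total = 1,366,900; weights = 0.0654, 0.0872, 0.1458, 0.2270, 0.2301, 0.2445.
The Northern Region: 0.0654×22.2 + 0.0872×35.6 + 0.1458×99.8 + 0.2270×142.0 + 0.2301×241.2 + 0.2445×404.5 = 205.7372 per 1,000.
The Metro Area: 0.0654×17.6 + 0.0872×41.0 + 0.1458×103.4 + 0.2270×208.5 + 0.2301×373.3 + 0.2445×502.8 = 275.9561 per 1,000.
Difference = 205.7372 − 275.9561 = -70.2189.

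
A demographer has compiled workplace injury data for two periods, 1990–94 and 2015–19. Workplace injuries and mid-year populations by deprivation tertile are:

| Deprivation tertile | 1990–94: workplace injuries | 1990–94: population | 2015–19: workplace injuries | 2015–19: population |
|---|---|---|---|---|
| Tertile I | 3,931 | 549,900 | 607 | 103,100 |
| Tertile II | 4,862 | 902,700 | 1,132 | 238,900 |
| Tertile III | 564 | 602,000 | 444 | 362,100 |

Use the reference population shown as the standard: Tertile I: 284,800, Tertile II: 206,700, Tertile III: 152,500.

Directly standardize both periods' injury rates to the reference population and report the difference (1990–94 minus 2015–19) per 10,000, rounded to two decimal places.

Deprivation-specific rates per 10,000 for 1990–94: 71.49, 53.86, 9.37.
For 2015–19: 58.87, 47.38, 12.26.
Standard total = 644,000; weights = 0.4422, 0.3210, 0.2368.
1990–94: 0.4422×71.49 + 0.3210×53.86 + 0.2368×9.37 = 51.1194 per 10,000.
2015–19: 0.4422×58.87 + 0.3210×47.38 + 0.2368×12.26 = 44.1487 per 10,000.
Difference = 51.1194 − 44.1487 = 6.9707.

6.97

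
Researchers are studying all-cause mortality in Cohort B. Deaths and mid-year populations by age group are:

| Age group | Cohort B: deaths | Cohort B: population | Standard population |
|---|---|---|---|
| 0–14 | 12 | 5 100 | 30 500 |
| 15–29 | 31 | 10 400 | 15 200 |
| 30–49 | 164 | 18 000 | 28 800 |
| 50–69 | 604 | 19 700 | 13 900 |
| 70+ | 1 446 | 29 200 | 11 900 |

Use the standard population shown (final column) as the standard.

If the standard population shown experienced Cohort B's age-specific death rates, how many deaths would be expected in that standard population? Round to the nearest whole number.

1395

Age-specific rates per 1 000 for Cohort B: 2.353, 2.981, 9.111, 30.660, 49.521.
Expected deaths = Σ (standard pop × age-specific rate ÷ 1 000)
= 30 500×2.353/1 000 + 15 200×2.981/1 000 + 28 800×9.111/1 000 + 13 900×30.660/1 000 + 11 900×49.521/1 000
= 71.76 + 45.31 + 262.40 + 426.17 + 589.29 = 1394.94.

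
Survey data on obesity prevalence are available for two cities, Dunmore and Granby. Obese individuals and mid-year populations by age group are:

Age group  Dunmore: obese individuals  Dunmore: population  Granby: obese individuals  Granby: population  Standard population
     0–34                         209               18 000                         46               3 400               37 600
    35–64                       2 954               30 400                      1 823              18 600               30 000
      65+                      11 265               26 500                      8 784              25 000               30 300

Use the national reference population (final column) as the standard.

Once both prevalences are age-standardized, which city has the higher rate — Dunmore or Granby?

Dunmore

Age-specific rates per 1 000 for Dunmore: 11.611, 97.171, 425.094.
For Granby: 13.529, 98.011, 351.360.
Standard total = 97 900; weights = 0.3841, 0.3064, 0.3095.
Dunmore: 0.3841×11.611 + 0.3064×97.171 + 0.3095×425.094 = 165.8025 per 1 000.
Granby: 0.3841×13.529 + 0.3064×98.011 + 0.3095×351.360 = 143.9759 per 1 000.
The crude rates (192.63 vs 226.66) would put Granby higher, but that reflects its age composition; once standardized to a common age structure, Dunmore has the higher underlying rate.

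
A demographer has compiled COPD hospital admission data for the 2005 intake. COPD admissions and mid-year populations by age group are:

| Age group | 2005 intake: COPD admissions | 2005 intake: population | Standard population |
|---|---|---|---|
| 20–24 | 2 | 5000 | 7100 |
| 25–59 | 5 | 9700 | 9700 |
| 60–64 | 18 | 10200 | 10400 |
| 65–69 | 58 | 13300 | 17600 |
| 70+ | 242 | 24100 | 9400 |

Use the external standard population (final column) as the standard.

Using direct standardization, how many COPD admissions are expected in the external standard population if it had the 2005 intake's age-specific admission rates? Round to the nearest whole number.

197

Age-specific rates per 10000 for the 2005 intake: 4.00, 5.15, 17.65, 43.61, 100.41.
Expected COPD admissions = Σ (standard pop × age-specific rate ÷ 10000)
= 7100×4.00/10000 + 9700×5.15/10000 + 10400×17.65/10000 + 17600×43.61/10000 + 9400×100.41/10000
= 2.84 + 5.00 + 18.35 + 76.75 + 94.39 = 197.33.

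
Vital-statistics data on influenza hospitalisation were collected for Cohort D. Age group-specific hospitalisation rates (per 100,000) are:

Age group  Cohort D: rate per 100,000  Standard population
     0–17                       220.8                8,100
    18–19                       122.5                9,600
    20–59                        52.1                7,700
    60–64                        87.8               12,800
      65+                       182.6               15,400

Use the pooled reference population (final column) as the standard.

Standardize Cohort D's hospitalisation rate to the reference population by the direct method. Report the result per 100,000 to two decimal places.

136.22

Standard total = 53,600; weights = 0.1511, 0.1791, 0.1437, 0.2388, 0.2873.
Standardized rate: 0.1511×220.8 + 0.1791×122.5 + 0.1437×52.1 + 0.2388×87.8 + 0.2873×182.6 = 136.2226 per 100,000.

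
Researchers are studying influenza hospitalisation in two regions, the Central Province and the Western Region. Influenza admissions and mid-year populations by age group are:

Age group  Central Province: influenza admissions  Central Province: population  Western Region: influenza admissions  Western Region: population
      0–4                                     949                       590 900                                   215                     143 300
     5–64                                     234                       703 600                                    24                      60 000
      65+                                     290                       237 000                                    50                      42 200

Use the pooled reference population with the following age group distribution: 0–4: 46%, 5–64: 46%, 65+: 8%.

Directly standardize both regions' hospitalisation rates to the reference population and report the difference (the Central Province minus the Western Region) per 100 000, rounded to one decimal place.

Age-specific rates per 100 000 for the Central Province: 160.60, 33.26, 122.36.
For the Western Region: 150.03, 40.00, 118.48.
Standard weights: 0.46, 0.46, 0.08.
The Central Province: 0.4600×160.60 + 0.4600×33.26 + 0.0800×122.36 = 98.9646 per 100 000.
The Western Region: 0.4600×150.03 + 0.4600×40.00 + 0.0800×118.48 = 96.8947 per 100 000.
Difference = 98.9646 − 96.8947 = 2.0699.

2.1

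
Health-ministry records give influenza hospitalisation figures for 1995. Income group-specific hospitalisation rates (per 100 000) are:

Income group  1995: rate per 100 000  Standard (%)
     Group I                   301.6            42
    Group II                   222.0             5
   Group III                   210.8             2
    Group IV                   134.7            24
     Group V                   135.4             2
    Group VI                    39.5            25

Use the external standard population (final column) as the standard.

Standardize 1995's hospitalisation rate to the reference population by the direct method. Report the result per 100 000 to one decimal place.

186.9

Standard weights: 0.42, 0.05, 0.02, 0.24, 0.02, 0.25.
Standardized rate: 0.4200×301.6 + 0.0500×222.0 + 0.0200×210.8 + 0.2400×134.7 + 0.0200×135.4 + 0.2500×39.5 = 186.8990 per 100 000.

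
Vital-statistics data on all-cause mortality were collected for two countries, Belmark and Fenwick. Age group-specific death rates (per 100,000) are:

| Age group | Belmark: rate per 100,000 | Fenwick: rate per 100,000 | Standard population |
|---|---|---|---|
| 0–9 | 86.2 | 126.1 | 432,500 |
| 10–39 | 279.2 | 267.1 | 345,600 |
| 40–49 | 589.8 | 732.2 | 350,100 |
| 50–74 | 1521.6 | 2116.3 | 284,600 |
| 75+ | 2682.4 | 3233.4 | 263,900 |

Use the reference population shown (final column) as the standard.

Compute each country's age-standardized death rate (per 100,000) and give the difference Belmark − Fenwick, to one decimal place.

Standard total = 1,676,700; weights = 0.2579, 0.2061, 0.2088, 0.1697, 0.1574.
Belmark: 0.2579×86.2 + 0.2061×279.2 + 0.2088×589.8 + 0.1697×1521.6 + 0.1574×2682.4 = 883.3988 per 100,000.
Fenwick: 0.2579×126.1 + 0.2061×267.1 + 0.2088×732.2 + 0.1697×2116.3 + 0.1574×3233.4 = 1108.5969 per 100,000.
Difference = 883.3988 − 1108.5969 = -225.1982.

-225.2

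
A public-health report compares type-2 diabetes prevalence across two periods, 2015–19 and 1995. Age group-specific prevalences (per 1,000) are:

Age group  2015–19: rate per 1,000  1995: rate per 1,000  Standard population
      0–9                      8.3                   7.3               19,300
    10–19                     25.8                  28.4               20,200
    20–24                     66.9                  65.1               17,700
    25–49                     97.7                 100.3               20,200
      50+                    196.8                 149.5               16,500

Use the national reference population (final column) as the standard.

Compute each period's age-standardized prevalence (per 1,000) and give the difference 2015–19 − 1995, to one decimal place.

Standard total = 93,900; weights = 0.2055, 0.2151, 0.1885, 0.2151, 0.1757.
2015–19: 0.2055×8.3 + 0.2151×25.8 + 0.1885×66.9 + 0.2151×97.7 + 0.1757×196.8 = 75.4656 per 1,000.
1995: 0.2055×7.3 + 0.2151×28.4 + 0.1885×65.1 + 0.2151×100.3 + 0.1757×149.5 = 67.7279 per 1,000.
Difference = 75.4656 − 67.7279 = 7.7377.

7.7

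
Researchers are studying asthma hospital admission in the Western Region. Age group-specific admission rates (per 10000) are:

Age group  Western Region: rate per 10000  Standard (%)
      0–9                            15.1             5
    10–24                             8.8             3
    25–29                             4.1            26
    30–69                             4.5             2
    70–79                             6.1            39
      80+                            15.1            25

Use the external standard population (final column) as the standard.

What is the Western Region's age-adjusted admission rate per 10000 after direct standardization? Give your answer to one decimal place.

8.3

Standard weights: 0.05, 0.03, 0.26, 0.02, 0.39, 0.25.
Standardized rate: 0.0500×15.1 + 0.0300×8.8 + 0.2600×4.1 + 0.0200×4.5 + 0.3900×6.1 + 0.2500×15.1 = 8.3290 per 10000.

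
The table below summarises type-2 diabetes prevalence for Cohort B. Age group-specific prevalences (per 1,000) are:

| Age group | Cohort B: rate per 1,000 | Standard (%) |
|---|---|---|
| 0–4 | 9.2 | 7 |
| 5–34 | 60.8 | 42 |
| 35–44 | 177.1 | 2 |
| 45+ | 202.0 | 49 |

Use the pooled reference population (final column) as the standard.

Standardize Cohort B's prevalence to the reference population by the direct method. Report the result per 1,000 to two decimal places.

Standard weights: 0.07, 0.42, 0.02, 0.49.
Standardized rate: 0.0700×9.2 + 0.4200×60.8 + 0.0200×177.1 + 0.4900×202.0 = 128.7020 per 1,000.

128.70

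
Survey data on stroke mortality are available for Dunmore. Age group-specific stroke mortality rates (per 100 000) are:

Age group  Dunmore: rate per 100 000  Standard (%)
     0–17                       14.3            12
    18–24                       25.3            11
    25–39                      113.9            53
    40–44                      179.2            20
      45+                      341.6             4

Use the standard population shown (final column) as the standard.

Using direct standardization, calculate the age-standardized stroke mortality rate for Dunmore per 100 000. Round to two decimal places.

114.37

Standard weights: 0.12, 0.11, 0.53, 0.20, 0.04.
Standardized rate: 0.1200×14.3 + 0.1100×25.3 + 0.5300×113.9 + 0.2000×179.2 + 0.0400×341.6 = 114.3700 per 100 000.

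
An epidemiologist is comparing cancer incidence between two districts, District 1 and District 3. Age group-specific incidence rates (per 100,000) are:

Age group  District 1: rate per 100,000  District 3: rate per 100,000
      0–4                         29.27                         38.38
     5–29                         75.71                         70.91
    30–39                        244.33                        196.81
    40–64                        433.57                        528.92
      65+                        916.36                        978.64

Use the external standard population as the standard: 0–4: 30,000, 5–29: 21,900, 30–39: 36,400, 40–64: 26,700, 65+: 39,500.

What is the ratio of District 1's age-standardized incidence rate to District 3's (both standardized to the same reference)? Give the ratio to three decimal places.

Standard total = 154,500; weights = 0.1942, 0.1417, 0.2356, 0.1728, 0.2557.
District 1: 0.1942×29.27 + 0.1417×75.71 + 0.2356×244.33 + 0.1728×433.57 + 0.2557×916.36 = 383.1864 per 100,000.
District 3: 0.1942×38.38 + 0.1417×70.91 + 0.2356×196.81 + 0.1728×528.92 + 0.2557×978.64 = 405.4800 per 100,000.
Ratio = 383.1864 ÷ 405.4800 = 0.94502.

0.945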